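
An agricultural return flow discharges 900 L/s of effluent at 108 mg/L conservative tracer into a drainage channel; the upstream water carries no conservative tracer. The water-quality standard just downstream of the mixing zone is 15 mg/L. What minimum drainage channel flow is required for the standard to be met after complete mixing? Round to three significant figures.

Set C_mix = 15: (Q·0 + 900.0·108.0) / (Q + 900.0) = 15
→ Q = 900.0·(108.0 − 15)/(15 − 0) = 5580 L/s.

5580 L/s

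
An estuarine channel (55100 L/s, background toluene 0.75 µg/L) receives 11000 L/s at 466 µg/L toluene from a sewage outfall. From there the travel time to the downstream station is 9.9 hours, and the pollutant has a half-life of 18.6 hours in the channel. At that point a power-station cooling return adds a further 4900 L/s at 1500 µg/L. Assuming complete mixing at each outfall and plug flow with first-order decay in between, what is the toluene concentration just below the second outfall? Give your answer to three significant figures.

Mixed concentration C = ΣQC/ΣQ = (55100·0.7500 + 11000·466.0) / 66100 = 5167000/66100 = 78.17 µg/L; combined flow 66100 L/s.
Half-life 18.6 h → k = ln 2 / 18.6 = 0.03727 h⁻¹ = 0.8944 d⁻¹.
After decay, C = 78.17 × e^(−kt) = 78.17 × 0.6915 = 54.06 µg/L.
At the second outfall, C = (66100·54.06 + 4900·1500) / (66100 + 4900) = 153.8 µg/L.

154 µg/L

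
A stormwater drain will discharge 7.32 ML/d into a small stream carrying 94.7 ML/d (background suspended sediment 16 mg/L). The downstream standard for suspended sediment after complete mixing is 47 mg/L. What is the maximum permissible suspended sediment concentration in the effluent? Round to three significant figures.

At the limit, (Qr·Cr + Qe·Cₑ)/(Qr + Qe) = 47:
Cₑ = (102.0·47 − 94.70·16.00) / 7.320 = 448.1 mg/L.

448 mg/L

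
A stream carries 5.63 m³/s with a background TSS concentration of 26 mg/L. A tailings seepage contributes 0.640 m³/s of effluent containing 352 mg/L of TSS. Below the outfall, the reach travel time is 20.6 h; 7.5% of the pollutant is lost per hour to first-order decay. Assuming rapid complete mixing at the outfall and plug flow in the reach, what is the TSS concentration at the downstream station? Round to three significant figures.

Mixed concentration C = ΣQC/ΣQ = (5.630·26.00 + 0.6400·352.0) / 6.270 = 371.7/6.270 = 59.28 mg/L.
7.5%/h lost → k = −ln(1 − 0.075) = 0.07796 h⁻¹.
Applying C = C₀e^(−kt): 59.28 × 0.2007 = 11.90 mg/L.

11.9 mg/L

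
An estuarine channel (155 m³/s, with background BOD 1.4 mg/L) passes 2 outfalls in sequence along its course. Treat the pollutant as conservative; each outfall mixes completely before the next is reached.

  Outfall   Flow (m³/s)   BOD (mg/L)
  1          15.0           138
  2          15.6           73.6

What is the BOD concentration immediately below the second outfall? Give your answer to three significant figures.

After outfall 1: Q = 155.0 + 15.00 = 170.0 m³/s; C = (155.0·1.400 + 15.00·138.0)/170.0 = 13.45 mg/L.
After outfall 2: Q = 170.0 + 15.60 = 185.6 m³/s; C = (170.0·13.45 + 15.60·73.60)/185.6 = 18.51 mg/L.

18.5 mg/L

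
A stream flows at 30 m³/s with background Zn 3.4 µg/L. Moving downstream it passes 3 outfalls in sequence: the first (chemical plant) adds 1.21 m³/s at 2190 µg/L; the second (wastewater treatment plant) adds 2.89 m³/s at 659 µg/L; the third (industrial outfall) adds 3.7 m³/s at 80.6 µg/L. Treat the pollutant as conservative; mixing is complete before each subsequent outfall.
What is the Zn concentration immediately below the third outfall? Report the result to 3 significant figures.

Below outfall 1: Q → 31.21 m³/s, C = (30.00·3.400 + 1.210·2190)/31.21 = 88.17 µg/L.
Below outfall 2: Q → 34.10 m³/s, C = (31.21·88.17 + 2.890·659.0)/34.10 = 136.6 µg/L.
Below outfall 3: Q → 37.80 m³/s, C = (34.10·136.6 + 3.700·80.60)/37.80 = 131.1 µg/L.

131 µg/L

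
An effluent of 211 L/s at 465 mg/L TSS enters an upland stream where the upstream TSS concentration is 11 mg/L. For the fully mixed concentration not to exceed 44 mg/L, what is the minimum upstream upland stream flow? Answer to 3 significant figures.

Set C_mix = 44: (Q·11.00 + 211.0·465.0) / (Q + 211.0) = 44
→ Q = 211.0·(465.0 − 44)/(44 − 11.00) = 2692 L/s.

2690 L/s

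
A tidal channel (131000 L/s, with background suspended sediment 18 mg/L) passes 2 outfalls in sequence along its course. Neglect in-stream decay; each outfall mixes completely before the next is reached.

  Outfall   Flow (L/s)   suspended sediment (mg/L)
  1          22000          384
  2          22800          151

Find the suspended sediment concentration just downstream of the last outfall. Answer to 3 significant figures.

After outfall 1: Q = 131000 + 22000 = 153000 L/s; C = (131000·18.00 + 22000·384.0)/153000 = 70.63 mg/L.
After outfall 2: Q = 153000 + 22800 = 175800 L/s; C = (153000·70.63 + 22800·151.0)/175800 = 81.05 mg/L.

81.1 mg/L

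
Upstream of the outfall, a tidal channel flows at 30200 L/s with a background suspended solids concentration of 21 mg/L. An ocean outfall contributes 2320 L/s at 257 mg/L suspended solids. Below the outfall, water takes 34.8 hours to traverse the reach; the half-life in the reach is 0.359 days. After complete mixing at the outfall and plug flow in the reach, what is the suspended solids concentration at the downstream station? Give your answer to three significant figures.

2.30 mg/L

Flow-weighted average: C = (30200·21.00 + 2320·257.0) / 32520 = 1230000/32520 = 37.84 mg/L.
Half-life 0.359 d → k = ln 2 / 0.359 = 1.931 d⁻¹.
Applying C = C₀e^(−kt): 37.84 × 0.06083 = 2.302 mg/L.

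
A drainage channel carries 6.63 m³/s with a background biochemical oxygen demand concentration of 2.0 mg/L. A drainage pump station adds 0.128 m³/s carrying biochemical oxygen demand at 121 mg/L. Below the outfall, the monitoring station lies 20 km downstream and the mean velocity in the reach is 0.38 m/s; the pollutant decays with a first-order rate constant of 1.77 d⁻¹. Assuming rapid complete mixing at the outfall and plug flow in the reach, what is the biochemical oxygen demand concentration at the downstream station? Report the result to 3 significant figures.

Mass balance: C = (6.630·2.000 + 0.1280·121.0) / 6.758 = 28.75/6.758 = 4.254 mg/L.
Travel time t = 20·1000 / 0.38 = 52630 s = 14.62 h.
Decay over the reach: 4.254·exp(−kt) = 4.254·0.3402 = 1.447 mg/L.

1.45 mg/L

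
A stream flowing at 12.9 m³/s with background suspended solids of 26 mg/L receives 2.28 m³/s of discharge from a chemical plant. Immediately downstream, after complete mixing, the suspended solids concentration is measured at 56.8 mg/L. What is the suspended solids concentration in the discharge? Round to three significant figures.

Mass balance: 12.90·26.00 + 2.280·Cₑ = 15.18·56.80
→ Cₑ = (15.18·56.80 − 12.90·26.00) / 2.280 = 231.1 mg/L.

231 mg/L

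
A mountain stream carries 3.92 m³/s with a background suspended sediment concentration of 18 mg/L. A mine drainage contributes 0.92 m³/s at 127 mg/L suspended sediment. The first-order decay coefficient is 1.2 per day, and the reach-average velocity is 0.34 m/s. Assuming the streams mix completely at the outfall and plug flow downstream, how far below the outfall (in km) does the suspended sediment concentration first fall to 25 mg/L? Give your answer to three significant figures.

10.7 km

Mass balance: C = (3.920·18.00 + 0.9200·127.0) / 4.840 = 187.4/4.840 = 38.72 mg/L.
Set 38.72·exp(−k·t) = 25 → t = ln(38.72/25)/k = 31500 s = 8.749 h.
Distance = v·t = 0.34·31500 = 10710 m = 10.71 km.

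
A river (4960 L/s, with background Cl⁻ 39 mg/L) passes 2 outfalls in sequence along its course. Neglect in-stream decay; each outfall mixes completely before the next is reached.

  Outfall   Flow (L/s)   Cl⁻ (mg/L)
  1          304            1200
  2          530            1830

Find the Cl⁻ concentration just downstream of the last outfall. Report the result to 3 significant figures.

264 mg/L

After outfall 1: Q = 4960 + 304.0 = 5264 L/s; C = (4960·39.00 + 304.0·1200)/5264 = 106.0 mg/L.
After outfall 2: Q = 5264 + 530.0 = 5794 L/s; C = (5264·106.0 + 530.0·1830)/5794 = 263.7 mg/L.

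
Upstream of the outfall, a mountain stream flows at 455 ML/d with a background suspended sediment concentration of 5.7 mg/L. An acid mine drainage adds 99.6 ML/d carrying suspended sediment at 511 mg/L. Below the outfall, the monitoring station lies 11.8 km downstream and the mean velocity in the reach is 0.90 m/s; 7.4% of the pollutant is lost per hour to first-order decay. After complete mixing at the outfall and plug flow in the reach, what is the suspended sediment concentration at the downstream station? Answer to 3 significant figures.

72.9 mg/L

Mass balance: C = (455.0·5.700 + 99.60·511.0) / 554.6 = 53490/554.6 = 96.45 mg/L.
Travel time t = 11.8·1000 / 0.90 = 13110 s = 3.642 h.
7.4%/h lost → k = −ln(1 − 0.074) = 0.07688 h⁻¹.
After decay, C = 96.45 × e^(−kt) = 96.45 × 0.7558 = 72.89 mg/L.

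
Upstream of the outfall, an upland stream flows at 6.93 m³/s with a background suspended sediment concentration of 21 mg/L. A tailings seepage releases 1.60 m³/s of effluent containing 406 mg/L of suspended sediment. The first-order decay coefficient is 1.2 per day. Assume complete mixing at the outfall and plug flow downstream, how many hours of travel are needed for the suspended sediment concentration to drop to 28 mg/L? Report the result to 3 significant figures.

Conservation of mass: C = (6.930·21.00 + 1.600·406.0) / 8.530 = 795.1/8.530 = 93.22 mg/L.
93.22·exp(−k·t) = 28 → t = ln(93.22/28)/k = 86600 s = 24.05 h.

24.1 h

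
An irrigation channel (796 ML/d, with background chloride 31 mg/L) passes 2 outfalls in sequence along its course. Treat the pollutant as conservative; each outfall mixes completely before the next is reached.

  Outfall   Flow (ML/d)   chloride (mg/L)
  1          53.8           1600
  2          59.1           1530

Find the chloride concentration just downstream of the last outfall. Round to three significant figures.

Outfall 1: combined Q = 849.8 ML/d; C = (796.0·31.00 + 53.80·1600)/849.8 = 130.3 mg/L.
Outfall 2: combined Q = 908.9 ML/d; C = (849.8·130.3 + 59.10·1530)/908.9 = 221.3 mg/L.

221 mg/L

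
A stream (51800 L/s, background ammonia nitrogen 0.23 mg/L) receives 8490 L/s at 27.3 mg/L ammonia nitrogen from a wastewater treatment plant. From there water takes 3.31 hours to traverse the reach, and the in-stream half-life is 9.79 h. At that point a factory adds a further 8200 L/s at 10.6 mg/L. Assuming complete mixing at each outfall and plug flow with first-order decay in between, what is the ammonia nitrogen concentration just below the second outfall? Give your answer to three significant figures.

4.08 mg/L

After mixing, C = (51800·0.2300 + 8490·27.30) / 60290 = 243700/60290 = 4.042 mg/L; combined flow 60290 L/s.
Half-life 9.79 h → k = ln 2 / 9.79 = 0.07080 h⁻¹ = 1.699 d⁻¹.
Decay over the reach: 4.042·exp(−kt) = 4.042·0.7911 = 3.198 mg/L.
Second outfall: C = (60290·3.198 + 8200·10.60)/68490 = 4.084 mg/L.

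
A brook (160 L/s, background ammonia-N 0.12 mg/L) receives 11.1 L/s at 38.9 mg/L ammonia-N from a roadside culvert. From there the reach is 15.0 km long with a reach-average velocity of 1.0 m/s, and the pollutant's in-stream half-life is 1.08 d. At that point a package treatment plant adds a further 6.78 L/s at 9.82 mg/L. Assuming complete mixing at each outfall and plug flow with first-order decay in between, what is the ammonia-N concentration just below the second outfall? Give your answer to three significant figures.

2.64 mg/L

Conservation of mass: C = (160.0·0.1200 + 11.10·38.90) / 171.1 = 451.0/171.1 = 2.636 mg/L; combined flow 171.1 L/s.
Travel time t = 15.0·1000 / 1.0 = 15000 s = 4.167 h.
Half-life 1.08 d → k = ln 2 / 1.08 = 0.6418 d⁻¹.
Applying C = C₀e^(−kt): 2.636 × 0.8946 = 2.358 mg/L.
Second outfall: C = (171.1·2.358 + 6.780·9.820)/177.9 = 2.642 mg/L.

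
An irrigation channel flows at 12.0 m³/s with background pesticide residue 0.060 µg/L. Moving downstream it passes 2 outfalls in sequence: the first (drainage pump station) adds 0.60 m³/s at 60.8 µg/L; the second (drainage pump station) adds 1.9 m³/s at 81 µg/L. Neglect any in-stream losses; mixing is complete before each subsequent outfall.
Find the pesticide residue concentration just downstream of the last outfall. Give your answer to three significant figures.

13.2 µg/L

Outfall 1: combined Q = 12.60 m³/s; C = (12.00·0.06000 + 0.6000·60.80)/12.60 = 2.952 µg/L.
Outfall 2: combined Q = 14.50 m³/s; C = (12.60·2.952 + 1.900·81.00)/14.50 = 13.18 µg/L.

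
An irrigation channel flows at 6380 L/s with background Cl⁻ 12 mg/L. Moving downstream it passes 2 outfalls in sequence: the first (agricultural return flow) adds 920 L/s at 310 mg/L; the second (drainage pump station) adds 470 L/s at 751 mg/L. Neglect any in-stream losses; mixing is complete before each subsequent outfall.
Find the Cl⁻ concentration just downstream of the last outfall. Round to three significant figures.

Outfall 1: combined Q = 7300 L/s; C = (6380·12.00 + 920.0·310.0)/7300 = 49.56 mg/L.
Outfall 2: combined Q = 7770 L/s; C = (7300·49.56 + 470.0·751.0)/7770 = 91.99 mg/L.

92.0 mg/L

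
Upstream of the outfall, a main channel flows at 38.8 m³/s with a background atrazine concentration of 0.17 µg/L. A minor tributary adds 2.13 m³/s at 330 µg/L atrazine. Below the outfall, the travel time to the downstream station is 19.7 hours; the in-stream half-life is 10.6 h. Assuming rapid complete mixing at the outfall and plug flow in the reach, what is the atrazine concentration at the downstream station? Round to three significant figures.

4.78 µg/L

Mixed concentration C = ΣQC/ΣQ = (38.80·0.1700 + 2.130·330.0) / 40.93 = 709.5/40.93 = 17.33 µg/L.
Half-life 10.6 h → k = ln 2 / 10.6 = 0.06539 h⁻¹ = 1.569 d⁻¹.
First-order decay: C = 17.33·exp(−k·t) = 17.33·0.2758 = 4.780 µg/L.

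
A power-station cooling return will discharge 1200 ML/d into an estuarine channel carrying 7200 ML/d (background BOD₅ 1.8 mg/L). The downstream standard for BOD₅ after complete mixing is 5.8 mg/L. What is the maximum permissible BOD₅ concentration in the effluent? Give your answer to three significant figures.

29.8 mg/L

At the limit, (Qr·Cr + Qe·Cₑ)/(Qr + Qe) = 5.8:
Cₑ = (8400·5.8 − 7200·1.800) / 1200 = 29.80 mg/L.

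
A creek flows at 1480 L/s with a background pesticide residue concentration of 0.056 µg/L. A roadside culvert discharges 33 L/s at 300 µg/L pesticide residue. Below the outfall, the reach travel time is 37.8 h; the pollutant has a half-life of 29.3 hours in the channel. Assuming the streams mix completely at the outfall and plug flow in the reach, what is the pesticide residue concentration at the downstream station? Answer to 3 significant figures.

2.70 µg/L

Mass balance: C = (1480·0.05600 + 33.00·300.0) / 1513 = 9983/1513 = 6.598 µg/L.
Half-life 29.3 h → k = ln 2 / 29.3 = 0.02366 h⁻¹ = 0.5678 d⁻¹.
Decay over the reach: 6.598·exp(−kt) = 6.598·0.4089 = 2.698 µg/L.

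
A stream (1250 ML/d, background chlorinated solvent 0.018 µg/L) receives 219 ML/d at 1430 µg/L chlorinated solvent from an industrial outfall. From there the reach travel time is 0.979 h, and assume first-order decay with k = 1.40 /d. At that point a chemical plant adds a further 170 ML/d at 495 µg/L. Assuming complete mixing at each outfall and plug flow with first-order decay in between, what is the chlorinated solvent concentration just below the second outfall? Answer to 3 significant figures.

232 µg/L

Mixed concentration C = ΣQC/ΣQ = (1250·0.01800 + 219.0·1430) / 1469 = 313200/1469 = 213.2 µg/L; combined flow 1469 ML/d.
Decay over the reach: 213.2·exp(−kt) = 213.2·0.9445 = 201.4 µg/L.
Second outfall: C = (1469·201.4 + 170.0·495.0)/1639 = 231.8 µg/L.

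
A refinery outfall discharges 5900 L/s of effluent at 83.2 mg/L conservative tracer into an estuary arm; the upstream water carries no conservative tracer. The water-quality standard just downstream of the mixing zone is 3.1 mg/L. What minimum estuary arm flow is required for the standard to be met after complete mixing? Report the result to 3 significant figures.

Set C_mix = 3.1: (Q·0 + 5900·83.20) / (Q + 5900) = 3.1
→ Q = 5900·(83.20 − 3.1)/(3.1 − 0) = 152400 L/s.

152000 L/s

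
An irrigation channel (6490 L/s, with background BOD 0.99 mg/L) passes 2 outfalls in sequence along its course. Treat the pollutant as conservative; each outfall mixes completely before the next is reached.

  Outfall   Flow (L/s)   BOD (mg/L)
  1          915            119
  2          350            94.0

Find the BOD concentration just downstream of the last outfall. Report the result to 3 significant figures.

19.1 mg/L

After outfall 1: Q = 6490 + 915.0 = 7405 L/s; C = (6490·0.9900 + 915.0·119.0)/7405 = 15.57 mg/L.
After outfall 2: Q = 7405 + 350.0 = 7755 L/s; C = (7405·15.57 + 350.0·94.00)/7755 = 19.11 mg/L.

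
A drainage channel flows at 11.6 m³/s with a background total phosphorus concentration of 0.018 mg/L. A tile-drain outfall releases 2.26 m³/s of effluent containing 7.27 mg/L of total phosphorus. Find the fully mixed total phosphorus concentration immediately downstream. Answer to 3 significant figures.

Flow-weighted average: C = (11.60·0.01800 + 2.260·7.270) / 13.86 = 16.64/13.86 = 1.201 mg/L.

1.20 mg/L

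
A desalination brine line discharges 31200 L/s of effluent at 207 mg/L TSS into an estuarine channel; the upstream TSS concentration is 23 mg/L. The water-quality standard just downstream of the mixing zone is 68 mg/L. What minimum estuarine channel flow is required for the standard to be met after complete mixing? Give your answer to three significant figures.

Set C_mix = 68: (Q·23.00 + 31200·207.0) / (Q + 31200) = 68
→ Q = 31200·(207.0 − 68)/(68 − 23.00) = 96370 L/s.

96400 L/s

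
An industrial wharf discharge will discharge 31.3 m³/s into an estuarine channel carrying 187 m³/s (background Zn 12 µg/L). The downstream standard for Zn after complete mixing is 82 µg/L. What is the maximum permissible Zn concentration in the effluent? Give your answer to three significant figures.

500 µg/L

At the limit, (Qr·Cr + Qe·Cₑ)/(Qr + Qe) = 82:
Cₑ = (218.3·82 − 187.0·12.00) / 31.30 = 500.2 µg/L.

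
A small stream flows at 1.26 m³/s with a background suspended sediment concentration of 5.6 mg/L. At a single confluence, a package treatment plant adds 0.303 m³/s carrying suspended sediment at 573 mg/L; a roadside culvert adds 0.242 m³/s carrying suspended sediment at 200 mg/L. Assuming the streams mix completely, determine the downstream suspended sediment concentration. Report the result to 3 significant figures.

Mass balance: C = (1.260·5.600 + 0.3030·573.0 + 0.2420·200.0) / 1.805 = 229.1/1.805 = 126.9 mg/L.

127 mg/L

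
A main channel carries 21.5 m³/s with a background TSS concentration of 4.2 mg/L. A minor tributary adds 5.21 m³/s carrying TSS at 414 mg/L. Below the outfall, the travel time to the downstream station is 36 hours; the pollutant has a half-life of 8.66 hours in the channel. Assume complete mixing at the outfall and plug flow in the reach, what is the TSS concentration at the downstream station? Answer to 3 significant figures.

4.72 mg/L

Flow-weighted average: C = (21.50·4.200 + 5.210·414.0) / 26.71 = 2247/26.71 = 84.13 mg/L.
Half-life 8.66 h → k = ln 2 / 8.66 = 0.08004 h⁻¹ = 1.921 d⁻¹.
Decay over the reach: 84.13·exp(−kt) = 84.13·0.05605 = 4.716 mg/L.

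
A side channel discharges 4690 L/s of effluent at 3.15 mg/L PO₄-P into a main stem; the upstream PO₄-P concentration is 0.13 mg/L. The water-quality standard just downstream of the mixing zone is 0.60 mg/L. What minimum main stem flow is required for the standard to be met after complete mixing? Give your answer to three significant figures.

25400 L/s

Set C_mix = 0.60: (Q·0.1300 + 4690·3.150) / (Q + 4690) = 0.60
→ Q = 4690·(3.150 − 0.60)/(0.60 − 0.1300) = 25450 L/s.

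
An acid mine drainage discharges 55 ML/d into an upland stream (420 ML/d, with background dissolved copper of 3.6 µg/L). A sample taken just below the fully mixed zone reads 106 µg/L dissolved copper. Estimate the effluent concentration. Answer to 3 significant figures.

Mass balance: 420.0·3.600 + 55.00·Cₑ = 475.0·106.0
→ Cₑ = (475.0·106.0 − 420.0·3.600) / 55.00 = 888.0 µg/L.

888 µg/L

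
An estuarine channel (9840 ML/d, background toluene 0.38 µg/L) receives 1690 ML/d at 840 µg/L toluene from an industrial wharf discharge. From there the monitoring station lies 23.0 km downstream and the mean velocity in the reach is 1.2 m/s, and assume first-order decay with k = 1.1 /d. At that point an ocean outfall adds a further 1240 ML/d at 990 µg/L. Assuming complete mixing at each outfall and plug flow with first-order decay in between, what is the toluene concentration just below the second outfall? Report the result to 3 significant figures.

183 µg/L

Flow-weighted average: C = (9840·0.3800 + 1690·840.0) / 11530 = 1423000/11530 = 123.4 µg/L; combined flow 11530 ML/d.
Travel time t = 23.0·1000 / 1.2 = 19170 s = 5.324 h.
Decay over the reach: 123.4·exp(−kt) = 123.4·0.7835 = 96.72 µg/L.
Second outfall: C = (11530·96.72 + 1240·990.0)/12770 = 183.5 µg/L.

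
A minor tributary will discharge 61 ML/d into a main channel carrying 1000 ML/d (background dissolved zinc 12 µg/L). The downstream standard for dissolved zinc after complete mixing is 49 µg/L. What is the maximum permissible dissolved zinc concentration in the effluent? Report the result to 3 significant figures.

656 µg/L

At the limit, (Qr·Cr + Qe·Cₑ)/(Qr + Qe) = 49:
Cₑ = (1061·49 − 1000·12.00) / 61.00 = 655.6 µg/L.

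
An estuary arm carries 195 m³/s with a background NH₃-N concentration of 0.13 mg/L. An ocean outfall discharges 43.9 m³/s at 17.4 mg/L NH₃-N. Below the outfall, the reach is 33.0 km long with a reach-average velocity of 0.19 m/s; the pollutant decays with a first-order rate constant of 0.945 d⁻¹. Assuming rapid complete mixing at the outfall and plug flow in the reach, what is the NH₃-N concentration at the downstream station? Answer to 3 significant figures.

0.494 mg/L

Mixed concentration C = ΣQC/ΣQ = (195.0·0.1300 + 43.90·17.40) / 238.9 = 789.2/238.9 = 3.304 mg/L.
Travel time t = 33.0·1000 / 0.19 = 173700 s = 48.25 h.
After decay, C = 3.304 × e^(−kt) = 3.304 × 0.1496 = 0.4943 mg/L.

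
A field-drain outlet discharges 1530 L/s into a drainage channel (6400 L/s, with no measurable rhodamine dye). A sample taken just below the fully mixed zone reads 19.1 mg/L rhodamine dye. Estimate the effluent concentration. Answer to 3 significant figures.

Mass balance: 6400·0 + 1530·Cₑ = 7930·19.10
→ Cₑ = (7930·19.10 − 6400·0) / 1530 = 99.00 mg/L.

99.0 mg/L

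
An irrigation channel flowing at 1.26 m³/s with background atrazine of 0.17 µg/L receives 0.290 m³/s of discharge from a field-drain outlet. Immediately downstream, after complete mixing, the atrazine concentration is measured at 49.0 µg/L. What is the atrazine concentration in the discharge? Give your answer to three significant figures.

Mass balance: 1.260·0.1700 + 0.2900·Cₑ = 1.550·49.00
→ Cₑ = (1.550·49.00 − 1.260·0.1700) / 0.2900 = 261.2 µg/L.

261 µg/L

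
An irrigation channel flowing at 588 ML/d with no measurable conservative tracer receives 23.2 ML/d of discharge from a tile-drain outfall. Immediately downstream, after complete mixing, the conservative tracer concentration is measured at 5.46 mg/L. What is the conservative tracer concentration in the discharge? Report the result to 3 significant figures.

Mass balance: 588.0·0 + 23.20·Cₑ = 611.2·5.460
→ Cₑ = (611.2·5.460 − 588.0·0) / 23.20 = 143.8 mg/L.

144 mg/L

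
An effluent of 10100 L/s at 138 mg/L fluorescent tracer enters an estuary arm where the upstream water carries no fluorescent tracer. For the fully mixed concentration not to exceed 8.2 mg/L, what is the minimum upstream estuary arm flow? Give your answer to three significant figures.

160000 L/s

Set C_mix = 8.2: (Q·0 + 10100·138.0) / (Q + 10100) = 8.2
→ Q = 10100·(138.0 − 8.2)/(8.2 − 0) = 159900 L/s.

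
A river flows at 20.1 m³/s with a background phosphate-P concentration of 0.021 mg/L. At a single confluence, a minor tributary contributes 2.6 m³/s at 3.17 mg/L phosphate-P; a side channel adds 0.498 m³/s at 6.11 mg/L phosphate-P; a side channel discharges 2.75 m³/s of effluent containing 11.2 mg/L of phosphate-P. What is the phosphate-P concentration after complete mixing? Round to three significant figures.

1.64 mg/L

Flow-weighted average: C = (20.10·0.02100 + 2.600·3.170 + 0.4980·6.110 + 2.750·11.20) / 25.95 = 42.51/25.95 = 1.638 mg/L.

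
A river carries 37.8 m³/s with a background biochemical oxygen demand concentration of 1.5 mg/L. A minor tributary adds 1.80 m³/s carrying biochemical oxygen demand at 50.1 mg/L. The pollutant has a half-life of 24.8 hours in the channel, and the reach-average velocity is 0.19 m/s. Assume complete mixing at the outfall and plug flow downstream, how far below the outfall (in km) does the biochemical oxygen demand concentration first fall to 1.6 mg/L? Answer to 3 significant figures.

20.6 km

Mixed concentration C = ΣQC/ΣQ = (37.80·1.500 + 1.800·50.10) / 39.60 = 146.9/39.60 = 3.709 mg/L.
Half-life 24.8 h → k = ln 2 / 24.8 = 0.02795 h⁻¹ = 0.6708 d⁻¹.
Set 3.709·exp(−k·t) = 1.6 → t = ln(3.709/1.6)/k = 108300 s = 30.08 h.
Distance = v·t = 0.19·108300 = 20580 m = 20.58 km.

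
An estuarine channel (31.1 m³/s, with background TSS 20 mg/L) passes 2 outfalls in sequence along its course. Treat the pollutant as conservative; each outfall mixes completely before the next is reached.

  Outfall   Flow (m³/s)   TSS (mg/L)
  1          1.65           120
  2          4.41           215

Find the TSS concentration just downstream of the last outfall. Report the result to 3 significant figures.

Outfall 1: combined Q = 32.75 m³/s; C = (31.10·20.00 + 1.650·120.0)/32.75 = 25.04 mg/L.
Outfall 2: combined Q = 37.16 m³/s; C = (32.75·25.04 + 4.410·215.0)/37.16 = 47.58 mg/L.

47.6 mg/L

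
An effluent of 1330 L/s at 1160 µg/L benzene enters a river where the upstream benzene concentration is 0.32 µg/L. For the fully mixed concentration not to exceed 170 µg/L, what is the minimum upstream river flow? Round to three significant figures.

7760 L/s

Set C_mix = 170: (Q·0.3200 + 1330·1160) / (Q + 1330) = 170
→ Q = 1330·(1160 − 170)/(170 − 0.3200) = 7760 L/s.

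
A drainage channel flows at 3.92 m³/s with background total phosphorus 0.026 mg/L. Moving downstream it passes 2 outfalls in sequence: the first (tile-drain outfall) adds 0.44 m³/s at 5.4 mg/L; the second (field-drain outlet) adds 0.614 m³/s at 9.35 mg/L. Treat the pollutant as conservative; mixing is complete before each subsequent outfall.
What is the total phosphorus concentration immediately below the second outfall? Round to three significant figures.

1.65 mg/L

Outfall 1: combined Q = 4.360 m³/s; C = (3.920·0.02600 + 0.4400·5.400)/4.360 = 0.5683 mg/L.
Outfall 2: combined Q = 4.974 m³/s; C = (4.360·0.5683 + 0.6140·9.350)/4.974 = 1.652 mg/L.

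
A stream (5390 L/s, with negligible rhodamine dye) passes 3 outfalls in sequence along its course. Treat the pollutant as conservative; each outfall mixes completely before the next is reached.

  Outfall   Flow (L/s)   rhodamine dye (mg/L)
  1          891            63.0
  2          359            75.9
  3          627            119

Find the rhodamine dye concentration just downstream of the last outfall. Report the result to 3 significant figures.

Outfall 1: combined Q = 6281 L/s; C = (5390·0 + 891.0·63.00)/6281 = 8.937 mg/L.
Outfall 2: combined Q = 6640 L/s; C = (6281·8.937 + 359.0·75.90)/6640 = 12.56 mg/L.
Outfall 3: combined Q = 7267 L/s; C = (6640·12.56 + 627.0·119.0)/7267 = 21.74 mg/L.

21.7 mg/L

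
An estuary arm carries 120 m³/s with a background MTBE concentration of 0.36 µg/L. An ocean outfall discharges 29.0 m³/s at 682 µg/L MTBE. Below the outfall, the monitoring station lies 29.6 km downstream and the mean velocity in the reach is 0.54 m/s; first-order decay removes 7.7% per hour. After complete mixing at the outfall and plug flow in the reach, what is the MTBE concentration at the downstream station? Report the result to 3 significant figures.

Mixed concentration C = ΣQC/ΣQ = (120.0·0.3600 + 29.00·682.0) / 149.0 = 19820/149.0 = 133.0 µg/L.
Travel time t = 29.6·1000 / 0.54 = 54810 s = 15.23 h.
7.7%/h lost → k = −ln(1 − 0.077) = 0.08013 h⁻¹.
After decay, C = 133.0 × e^(−kt) = 133.0 × 0.2952 = 39.27 µg/L.

39.3 µg/L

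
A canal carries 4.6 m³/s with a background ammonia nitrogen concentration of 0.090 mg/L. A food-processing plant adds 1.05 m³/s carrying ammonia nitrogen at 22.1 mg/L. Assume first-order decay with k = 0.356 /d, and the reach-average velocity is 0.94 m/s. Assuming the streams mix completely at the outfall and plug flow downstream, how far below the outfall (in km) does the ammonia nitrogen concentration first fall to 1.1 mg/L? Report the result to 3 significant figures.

305 km

After mixing, C = (4.600·0.09000 + 1.050·22.10) / 5.650 = 23.62/5.650 = 4.180 mg/L.
Set 4.180·exp(−k·t) = 1.1 → t = ln(4.180/1.1)/k = 324000 s = 90.01 h.
Distance = v·t = 0.94·324000 = 304600 m = 304.6 km.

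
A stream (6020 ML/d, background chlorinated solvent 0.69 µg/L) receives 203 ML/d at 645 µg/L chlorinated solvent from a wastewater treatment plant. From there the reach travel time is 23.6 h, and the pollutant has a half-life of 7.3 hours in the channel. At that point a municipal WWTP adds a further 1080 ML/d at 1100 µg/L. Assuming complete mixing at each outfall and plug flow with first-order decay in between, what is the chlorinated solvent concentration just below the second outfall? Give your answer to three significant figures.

Flow-weighted average: C = (6020·0.6900 + 203.0·645.0) / 6223 = 135100/6223 = 21.71 µg/L; combined flow 6223 ML/d.
Half-life 7.3 h → k = ln 2 / 7.3 = 0.09495 h⁻¹ = 2.279 d⁻¹.
First-order decay: C = 21.71·exp(−k·t) = 21.71·0.1064 = 2.309 µg/L.
At the second outfall, C = (6223·2.309 + 1080·1100) / (6223 + 1080) = 164.6 µg/L.

165 µg/L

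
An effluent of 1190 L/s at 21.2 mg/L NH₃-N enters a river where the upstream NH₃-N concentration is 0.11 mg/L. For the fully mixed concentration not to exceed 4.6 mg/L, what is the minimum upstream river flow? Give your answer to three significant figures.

Set C_mix = 4.6: (Q·0.1100 + 1190·21.20) / (Q + 1190) = 4.6
→ Q = 1190·(21.20 − 4.6)/(4.6 − 0.1100) = 4400 L/s.

4400 L/s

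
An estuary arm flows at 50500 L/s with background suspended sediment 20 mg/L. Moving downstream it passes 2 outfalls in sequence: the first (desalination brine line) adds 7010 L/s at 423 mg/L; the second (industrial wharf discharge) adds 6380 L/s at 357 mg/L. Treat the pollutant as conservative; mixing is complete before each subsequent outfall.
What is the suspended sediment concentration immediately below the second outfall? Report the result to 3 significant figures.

97.9 mg/L

After outfall 1: Q = 50500 + 7010 = 57510 L/s; C = (50500·20.00 + 7010·423.0)/57510 = 69.12 mg/L.
After outfall 2: Q = 57510 + 6380 = 63890 L/s; C = (57510·69.12 + 6380·357.0)/63890 = 97.87 mg/L.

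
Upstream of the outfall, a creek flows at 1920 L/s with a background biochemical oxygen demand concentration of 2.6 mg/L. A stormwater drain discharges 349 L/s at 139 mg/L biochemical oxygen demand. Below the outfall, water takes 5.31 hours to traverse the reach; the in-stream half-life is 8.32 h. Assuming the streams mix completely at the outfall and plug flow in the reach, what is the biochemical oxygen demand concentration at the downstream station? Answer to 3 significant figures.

Mass balance: C = (1920·2.600 + 349.0·139.0) / 2269 = 53500/2269 = 23.58 mg/L.
Half-life 8.32 h → k = ln 2 / 8.32 = 0.08331 h⁻¹ = 1.999 d⁻¹.
Decay over the reach: 23.58·exp(−kt) = 23.58·0.6425 = 15.15 mg/L.

15.2 mg/L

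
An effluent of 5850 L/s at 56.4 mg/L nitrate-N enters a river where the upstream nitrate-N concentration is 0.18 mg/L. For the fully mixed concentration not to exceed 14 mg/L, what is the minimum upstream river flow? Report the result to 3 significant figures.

Set C_mix = 14: (Q·0.1800 + 5850·56.40) / (Q + 5850) = 14
→ Q = 5850·(56.40 − 14)/(14 − 0.1800) = 17950 L/s.

17900 L/s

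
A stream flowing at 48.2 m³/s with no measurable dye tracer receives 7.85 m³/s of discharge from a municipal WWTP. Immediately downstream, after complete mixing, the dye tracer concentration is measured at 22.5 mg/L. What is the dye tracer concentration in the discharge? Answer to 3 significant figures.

161 mg/L

Mass balance: 48.20·0 + 7.850·Cₑ = 56.05·22.50
→ Cₑ = (56.05·22.50 − 48.20·0) / 7.850 = 160.7 mg/L.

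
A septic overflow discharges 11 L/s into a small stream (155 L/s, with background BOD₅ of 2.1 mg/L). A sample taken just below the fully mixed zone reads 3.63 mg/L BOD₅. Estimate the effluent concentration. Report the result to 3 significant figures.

25.2 mg/L

Mass balance: 155.0·2.100 + 11.00·Cₑ = 166.0·3.630
→ Cₑ = (166.0·3.630 − 155.0·2.100) / 11.00 = 25.19 mg/L.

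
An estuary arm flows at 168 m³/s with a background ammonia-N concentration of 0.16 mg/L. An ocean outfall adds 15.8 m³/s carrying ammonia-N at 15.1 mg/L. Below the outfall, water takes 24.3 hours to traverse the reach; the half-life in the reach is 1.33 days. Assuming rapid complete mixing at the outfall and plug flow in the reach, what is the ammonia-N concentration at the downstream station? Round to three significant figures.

Mass balance: C = (168.0·0.1600 + 15.80·15.10) / 183.8 = 265.5/183.8 = 1.444 mg/L.
Half-life 1.33 d → k = ln 2 / 1.33 = 0.5212 d⁻¹.
Applying C = C₀e^(−kt): 1.444 × 0.5900 = 0.8521 mg/L.

0.852 mg/L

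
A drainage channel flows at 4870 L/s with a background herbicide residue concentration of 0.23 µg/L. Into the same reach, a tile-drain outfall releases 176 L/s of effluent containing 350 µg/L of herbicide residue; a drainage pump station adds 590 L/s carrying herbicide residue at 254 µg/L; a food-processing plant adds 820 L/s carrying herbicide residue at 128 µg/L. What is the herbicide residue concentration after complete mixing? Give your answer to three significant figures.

49.2 µg/L

Conservation of mass: C = (4870·0.2300 + 176.0·350.0 + 590.0·254.0 + 820.0·128.0) / 6456 = 317500/6456 = 49.19 µg/L.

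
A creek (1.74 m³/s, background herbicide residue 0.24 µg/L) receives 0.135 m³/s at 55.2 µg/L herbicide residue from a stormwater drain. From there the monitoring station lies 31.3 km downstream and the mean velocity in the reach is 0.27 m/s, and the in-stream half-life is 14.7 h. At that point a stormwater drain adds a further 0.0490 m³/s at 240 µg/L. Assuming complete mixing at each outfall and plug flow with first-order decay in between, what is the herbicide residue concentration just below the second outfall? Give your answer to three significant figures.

7.01 µg/L

Conservation of mass: C = (1.740·0.2400 + 0.1350·55.20) / 1.875 = 7.870/1.875 = 4.197 µg/L; combined flow 1.875 m³/s.
Travel time t = 31.3·1000 / 0.27 = 115900 s = 32.20 h.
Half-life 14.7 h → k = ln 2 / 14.7 = 0.04715 h⁻¹ = 1.132 d⁻¹.
Decay over the reach: 4.197·exp(−kt) = 4.197·0.2191 = 0.9194 µg/L.
At the second outfall, C = (1.875·0.9194 + 0.04900·240.0) / (1.875 + 0.04900) = 7.008 µg/L.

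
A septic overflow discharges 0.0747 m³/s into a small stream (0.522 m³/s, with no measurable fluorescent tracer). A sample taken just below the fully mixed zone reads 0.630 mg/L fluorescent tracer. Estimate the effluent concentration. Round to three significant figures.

5.03 mg/L

Mass balance: 0.5220·0 + 0.07470·Cₑ = 0.5967·0.6300
→ Cₑ = (0.5967·0.6300 − 0.5220·0) / 0.07470 = 5.032 mg/L.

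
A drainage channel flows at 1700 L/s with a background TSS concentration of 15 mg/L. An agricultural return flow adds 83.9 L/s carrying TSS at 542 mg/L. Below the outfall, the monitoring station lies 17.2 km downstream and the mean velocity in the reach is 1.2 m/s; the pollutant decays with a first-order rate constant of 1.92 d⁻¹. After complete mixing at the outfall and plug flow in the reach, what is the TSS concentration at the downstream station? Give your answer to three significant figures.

After mixing, C = (1700·15.00 + 83.90·542.0) / 1784 = 70970/1784 = 39.79 mg/L.
Travel time t = 17.2·1000 / 1.2 = 14330 s = 3.981 h.
First-order decay: C = 39.79·exp(−k·t) = 39.79·0.7272 = 28.93 mg/L.

28.9 mg/L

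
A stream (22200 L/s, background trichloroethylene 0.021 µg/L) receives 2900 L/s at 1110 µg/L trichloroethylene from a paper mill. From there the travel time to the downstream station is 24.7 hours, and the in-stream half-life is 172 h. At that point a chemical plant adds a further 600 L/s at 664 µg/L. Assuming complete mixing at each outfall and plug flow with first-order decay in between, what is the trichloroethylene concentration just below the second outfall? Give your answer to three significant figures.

Conservation of mass: C = (22200·0.02100 + 2900·1110) / 25100 = 3219000/25100 = 128.3 µg/L; combined flow 25100 L/s.
Half-life 172 h → k = ln 2 / 172 = 0.004030 h⁻¹ = 0.09672 d⁻¹.
Applying C = C₀e^(−kt): 128.3 × 0.9053 = 116.1 µg/L.
Second outfall: C = (25100·116.1 + 600.0·664.0)/25700 = 128.9 µg/L.

129 µg/L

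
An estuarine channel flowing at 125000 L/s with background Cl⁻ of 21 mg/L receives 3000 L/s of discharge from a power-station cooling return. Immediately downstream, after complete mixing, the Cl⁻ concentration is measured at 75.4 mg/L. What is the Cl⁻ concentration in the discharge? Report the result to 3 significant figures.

Mass balance: 125000·21.00 + 3000·Cₑ = 128000·75.40
→ Cₑ = (128000·75.40 − 125000·21.00) / 3000 = 2342 mg/L.

2340 mg/L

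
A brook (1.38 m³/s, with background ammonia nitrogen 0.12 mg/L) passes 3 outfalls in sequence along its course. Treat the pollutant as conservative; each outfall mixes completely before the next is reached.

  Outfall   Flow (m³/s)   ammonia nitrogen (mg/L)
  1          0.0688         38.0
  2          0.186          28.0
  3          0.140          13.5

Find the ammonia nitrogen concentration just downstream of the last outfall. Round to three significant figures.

Outfall 1: combined Q = 1.449 m³/s; C = (1.380·0.1200 + 0.06880·38.00)/1.449 = 1.919 mg/L.
Outfall 2: combined Q = 1.635 m³/s; C = (1.449·1.919 + 0.1860·28.00)/1.635 = 4.886 mg/L.
Outfall 3: combined Q = 1.775 m³/s; C = (1.635·4.886 + 0.1400·13.50)/1.775 = 5.566 mg/L.

5.57 mg/L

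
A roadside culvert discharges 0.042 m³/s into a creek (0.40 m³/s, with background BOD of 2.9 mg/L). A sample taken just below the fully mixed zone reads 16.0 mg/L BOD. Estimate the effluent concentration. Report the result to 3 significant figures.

141 mg/L

Mass balance: 0.4000·2.900 + 0.04200·Cₑ = 0.4420·16.00
→ Cₑ = (0.4420·16.00 − 0.4000·2.900) / 0.04200 = 140.8 mg/L.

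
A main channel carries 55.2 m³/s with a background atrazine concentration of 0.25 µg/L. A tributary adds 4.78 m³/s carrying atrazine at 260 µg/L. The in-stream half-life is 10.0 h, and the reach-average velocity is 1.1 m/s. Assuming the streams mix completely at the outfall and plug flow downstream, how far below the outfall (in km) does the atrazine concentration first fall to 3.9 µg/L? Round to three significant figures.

96.0 km

Mixed concentration C = ΣQC/ΣQ = (55.20·0.2500 + 4.780·260.0) / 59.98 = 1257/59.98 = 20.95 µg/L.
Half-life 10.0 h → k = ln 2 / 10.0 = 0.06931 h⁻¹ = 1.664 d⁻¹.
Set 20.95·exp(−k·t) = 3.9 → t = ln(20.95/3.9)/k = 87320 s = 24.25 h.
Distance = v·t = 1.1·87320 = 96050 m = 96.05 km.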